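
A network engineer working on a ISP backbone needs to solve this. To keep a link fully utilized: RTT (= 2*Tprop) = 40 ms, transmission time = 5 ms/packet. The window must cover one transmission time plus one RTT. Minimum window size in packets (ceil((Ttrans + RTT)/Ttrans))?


Given: Ttrans = 5 ms, RTT = 40 ms (= 2 * Tprop, Tprop = 20 ms)
Time until first ACK returns = Ttrans + RTT = 5 + 40 = 45 ms
Need W * Ttrans >= Ttrans + RTT  ->  W >= (Ttrans + RTT) / Ttrans
(Ttrans + RTT) / Ttrans = 45 / 5 = 9
W_min = ceil(9) = 9

9


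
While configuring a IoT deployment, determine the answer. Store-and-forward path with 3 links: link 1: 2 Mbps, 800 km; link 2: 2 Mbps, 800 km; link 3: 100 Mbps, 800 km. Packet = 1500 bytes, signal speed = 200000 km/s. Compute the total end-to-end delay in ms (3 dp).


Packet = 1500 bytes = 12000 bits. Store-and-forward: sum (t_trans + t_prop) per link.
Link 1: t_trans = 12000/(2*10^6) s = 6.0000 ms; t_prop = 800/200000 s = 4.0000 ms; subtotal = 10.0000 ms
Link 2: t_trans = 12000/(2*10^6) s = 6.0000 ms; t_prop = 800/200000 s = 4.0000 ms; subtotal = 10.0000 ms
Link 3: t_trans = 12000/(100*10^6) s = 0.1200 ms; t_prop = 800/200000 s = 4.0000 ms; subtotal = 4.1200 ms
End-to-end = 10.0000 + 10.0000 + 4.1200 = 24.1200 ms -> 24.120 ms (3 dp)

24.120


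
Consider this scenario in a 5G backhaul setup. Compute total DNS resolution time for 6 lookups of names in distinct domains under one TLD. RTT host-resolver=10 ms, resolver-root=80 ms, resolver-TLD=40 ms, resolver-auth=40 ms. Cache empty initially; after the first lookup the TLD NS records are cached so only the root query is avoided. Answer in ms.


Lookup 1 (cold cache): local + root + TLD + auth = 10 + 80 + 40 + 40 = 170 ms
Lookups 2..6 (TLD NS cached -> skip root; new domain -> still ask TLD and auth): local + TLD + auth = 10 + 40 + 40 = 90 ms each
Remaining 5 lookups: 5 * 90 = 450 ms
Total = 170 + 450 = 620 ms

620


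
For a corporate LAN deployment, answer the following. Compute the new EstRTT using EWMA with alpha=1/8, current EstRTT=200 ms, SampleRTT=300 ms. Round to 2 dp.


Given: EstRTT = 200 ms, SampleRTT = 300 ms, alpha = 1/8
New EstRTT = (1 - alpha) * EstRTT + alpha * SampleRTT
(7/8) * 200 = 175
(1/8) * 300 = 37.5
New EstRTT = 175 + 37.5 = 212.5 ms -> 212.50 ms (2 dp)

212.50


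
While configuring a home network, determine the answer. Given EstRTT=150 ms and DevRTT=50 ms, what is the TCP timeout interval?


Given: EstRTT = 150 ms, DevRTT = 50 ms
Timeout = EstRTT + 4 * DevRTT
4 * DevRTT = 4 * 50 = 200
Timeout = 150 + 200 = 350 ms

350


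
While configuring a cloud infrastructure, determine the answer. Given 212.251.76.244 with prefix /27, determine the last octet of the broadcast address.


Given: IP = 212.251.76.244, prefix = /27
Host bits = 32 - 27 = 5
Network last octet = 244 AND mask = 224
Host part size = 2^5 - 1 = 31
Broadcast last octet = 224 OR 31 = 255

255


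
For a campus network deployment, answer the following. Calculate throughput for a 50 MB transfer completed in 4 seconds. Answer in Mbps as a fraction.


Given: file = 50 MB, time = 4 s
File in Mb = 50 * 8 = 400 Mb
Throughput = 400 / 4 Mbps
Throughput = 100 Mbps

100


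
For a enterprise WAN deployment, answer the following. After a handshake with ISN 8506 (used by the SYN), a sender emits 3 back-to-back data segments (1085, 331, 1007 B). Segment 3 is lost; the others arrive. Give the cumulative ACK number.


SYN uses sequence number 8506; first data byte = ISN + 1 = 8507.
Segment 1: SEQ = 8507, len = 1085 B, covers [8507, 9591]
Segment 2: SEQ = 9592, len = 331 B, covers [9592, 9922]
Segment 3: SEQ = 9923, len = 1007 B, covers [9923, 10929] [LOST]
In-order data received: bytes [8507, 9922] (segments 1..2).
Segment 3 missing -> gap begins at byte 9923.
Cumulative ACK = next expected in-order byte = 8507 + 1085 + 331 = 9923

9923


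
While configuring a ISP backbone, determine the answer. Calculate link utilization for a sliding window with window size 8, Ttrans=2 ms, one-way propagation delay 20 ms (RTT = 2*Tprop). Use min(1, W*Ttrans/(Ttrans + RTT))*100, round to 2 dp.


Given: W = 8, Ttrans = 2 ms, RTT = 40 ms (= 2 * Tprop, Tprop = 20 ms)
Cycle time = Ttrans + RTT = 2 + 40 = 42 ms (first packet sent until its ACK returns)
W * Ttrans = 8 * 2 = 16 ms of sending per cycle
W * Ttrans / (Ttrans + RTT) = 16 / 42 = 0.380952
U = min(1, 0.380952) = 0.380952
U% = 38.10%

38.10


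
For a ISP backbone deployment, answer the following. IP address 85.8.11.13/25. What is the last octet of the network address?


Given: IP = 85.8.11.13, prefix = /25
Subnet mask = 255.255.255.128
Last octet of IP: 13
Last octet of mask: 128
Network last octet = 13 AND 128 = 0

0


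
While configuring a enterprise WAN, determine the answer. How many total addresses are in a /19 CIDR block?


Given: CIDR prefix /19
Host bits = 32 - 19 = 13
Total addresses = 2^13 = 8192

8192


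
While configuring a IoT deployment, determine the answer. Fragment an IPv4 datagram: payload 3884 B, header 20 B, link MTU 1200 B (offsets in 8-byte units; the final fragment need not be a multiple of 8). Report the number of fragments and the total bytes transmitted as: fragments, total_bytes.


Max data per non-final fragment = floor((MTU - header)/8)*8 = floor((1200 - 20)/8)*8 = floor(1180/8)*8 = 1176 B
Final fragment needs no 8-byte alignment: it can carry up to MTU - header = 1180 B
Non-final fragments needed = ceil((payload - 1180) / 1176) = ceil(2704/1176) = ceil(2.2993) = 3
Number of fragments = 3 + 1 = 4
Fragment sizes (data): 3 * 1176 B + 356 B (last, 356 <= 1180 OK)
Total bytes sent = payload + n_frags * header = 3884 + 4*20 = 3884 + 80 = 3964 B

4, 3964


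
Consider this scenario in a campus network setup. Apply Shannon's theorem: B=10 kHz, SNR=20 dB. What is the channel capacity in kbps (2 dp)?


Given: B = 10 kHz, SNR = 20 dB
SNR linear = 10^(20/10) = 100
1 + SNR = 101
log2(101) = 6.6582114828
C = 10 * 1000 * 6.6582114828 = 66582.1148 bps
C = 66.582115 kbps -> 66.58 kbps (2 dp)

66.58


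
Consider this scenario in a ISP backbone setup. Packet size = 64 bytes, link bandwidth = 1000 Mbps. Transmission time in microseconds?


Given: packet = 64 bytes, bandwidth = 1000 Mbps
Packet in bits = 64 * 8 = 512 bits
Bandwidth = 1000 * 10^6 = 1000000000 bps
Time = 512 / 1000000000 seconds
Time in us = 512 * 10^6 / 1000000000 = 0.512

0.512


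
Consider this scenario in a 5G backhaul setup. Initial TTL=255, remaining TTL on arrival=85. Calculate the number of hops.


Given: initial TTL = 255, received TTL = 85
Hops = initial TTL - received TTL
Hops = 255 - 85 = 170

170


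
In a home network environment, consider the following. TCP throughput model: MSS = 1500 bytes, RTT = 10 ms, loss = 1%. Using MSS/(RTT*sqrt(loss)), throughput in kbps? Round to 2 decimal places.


Given: MSS = 1500 bytes, RTT = 10 ms, loss = 1%
RTT in seconds = 10 / 1000 = 0.01
Loss rate = 1% = 0.01
sqrt(loss) = sqrt(0.01) = 0.1
Throughput (bytes/s) = 1500 / (0.01 * 0.1) = 1500000.0000
Throughput (kbps) = 1500000.0000 * 8 / 1000 = 12000.000000 -> 12000.00 kbps (2 dp)

12000.00


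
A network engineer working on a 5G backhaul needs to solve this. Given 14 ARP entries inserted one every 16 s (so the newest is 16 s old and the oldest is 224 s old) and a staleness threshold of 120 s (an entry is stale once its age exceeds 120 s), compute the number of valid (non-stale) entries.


Ages are k * 224/14 s for k = 1..14 (spacing = 16.0000 s).
Entry k is valid iff k * 224/14 <= 120 iff k <= 14 * 120 / 224 = 7.5000
n_valid = floor(7.5000) = 7
(n_stale = 14 - 7 = 7)

7


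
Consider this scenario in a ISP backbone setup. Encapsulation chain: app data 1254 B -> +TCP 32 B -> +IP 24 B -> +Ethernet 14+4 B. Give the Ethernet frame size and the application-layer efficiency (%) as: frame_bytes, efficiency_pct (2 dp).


TCP segment = 1254 + 32 = 1286 B
IP packet = 1286 + 24 = 1310 B
Ethernet frame = 1310 + 14 + 4 = 1328 B
Efficiency = app / frame = 1254 / 1328 = 0.944277 = 94.4277% -> 94.43% (2 dp)

1328, 94.43


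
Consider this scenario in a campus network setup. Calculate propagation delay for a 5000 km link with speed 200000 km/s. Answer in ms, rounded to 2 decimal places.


Given: distance = 5000 km, speed = 200000 km/s
Delay = distance / speed = 5000 / 200000 seconds
Delay in ms = 5000 * 1000 / 200000
Delay = 25.0000 ms
Rounded to 2 dp = 25.00 ms

25.00


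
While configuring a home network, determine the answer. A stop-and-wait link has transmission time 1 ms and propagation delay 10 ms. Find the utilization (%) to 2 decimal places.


Given: Ttrans = 1 ms, Tprop = 10 ms
RTT = 2 * Tprop = 2 * 10 = 20 ms
U = Ttrans / (Ttrans + RTT)
U = 1 / (1 + 20)
U = 1 / 21 = 0.047619
U% = 4.76%

4.76


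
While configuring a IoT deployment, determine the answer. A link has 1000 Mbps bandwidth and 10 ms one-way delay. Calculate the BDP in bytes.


Given: bandwidth = 1000 Mbps, delay = 10 ms
BDP in bits = 1000 * 10^6 * 10 / 1000
BDP in bits = 10000000
BDP in bytes = 10000000 / 8 = 1250000

1250000


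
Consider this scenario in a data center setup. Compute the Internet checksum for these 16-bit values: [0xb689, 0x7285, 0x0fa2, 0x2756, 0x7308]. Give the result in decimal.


Given words: [0xb689, 0x7285, 0x0fa2, 0x2756, 0x7308]
Step 1: Sum all words
Raw sum = 46729 + 29317 + 4002 + 10070 + 29448 = 119566
Step 2: Fold carry: (54030 + 1) = 54031
One's complement = ~54031 & 0xFFFF = 11504

11504


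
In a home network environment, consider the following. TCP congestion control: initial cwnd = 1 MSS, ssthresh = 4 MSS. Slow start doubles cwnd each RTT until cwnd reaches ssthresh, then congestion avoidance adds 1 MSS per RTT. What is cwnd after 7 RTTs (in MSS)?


RTT 0: cwnd = 1 MSS (initial)
RTT 1: cwnd = 2 MSS (slow start, doubled)
RTT 2: cwnd = 4 MSS (slow start, doubled)
RTT 3: cwnd = 5 MSS (congestion avoidance, +1)
RTT 4: cwnd = 6 MSS (congestion avoidance, +1)
RTT 5: cwnd = 7 MSS (congestion avoidance, +1)
RTT 6: cwnd = 8 MSS (congestion avoidance, +1)
RTT 7: cwnd = 9 MSS (congestion avoidance, +1)

9


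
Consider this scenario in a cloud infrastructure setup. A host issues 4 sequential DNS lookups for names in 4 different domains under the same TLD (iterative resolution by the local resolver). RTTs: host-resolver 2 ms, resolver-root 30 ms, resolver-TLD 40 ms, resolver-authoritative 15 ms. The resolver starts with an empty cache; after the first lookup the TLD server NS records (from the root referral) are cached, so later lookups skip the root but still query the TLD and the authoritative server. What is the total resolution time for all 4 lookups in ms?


Lookup 1 (cold cache): local + root + TLD + auth = 2 + 30 + 40 + 15 = 87 ms
Lookups 2..4 (TLD NS cached -> skip root; new domain -> still ask TLD and auth): local + TLD + auth = 2 + 40 + 15 = 57 ms each
Remaining 3 lookups: 3 * 57 = 171 ms
Total = 87 + 171 = 258 ms

258


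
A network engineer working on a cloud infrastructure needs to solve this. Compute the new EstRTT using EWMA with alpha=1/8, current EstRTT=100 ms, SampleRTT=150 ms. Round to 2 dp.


Given: EstRTT = 100 ms, SampleRTT = 150 ms, alpha = 1/8
New EstRTT = (1 - alpha) * EstRTT + alpha * SampleRTT
(7/8) * 100 = 87.5
(1/8) * 150 = 18.75
New EstRTT = 87.5 + 18.75 = 106.25 ms -> 106.25 ms (2 dp)

106.25


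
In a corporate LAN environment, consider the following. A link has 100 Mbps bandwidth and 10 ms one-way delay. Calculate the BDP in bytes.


Given: bandwidth = 100 Mbps, delay = 10 ms
BDP in bits = 100 * 10^6 * 10 / 1000
BDP in bits = 1000000
BDP in bytes = 1000000 / 8 = 125000

125000


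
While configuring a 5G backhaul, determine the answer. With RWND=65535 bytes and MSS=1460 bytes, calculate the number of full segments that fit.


Given: RWND = 65535 bytes, MSS = 1460 bytes
Full segments = floor(RWND / MSS)
Full segments = floor(65535 / 1460)
Full segments = floor(44.887) = 44

44


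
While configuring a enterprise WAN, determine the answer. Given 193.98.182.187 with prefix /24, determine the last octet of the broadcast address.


Given: IP = 193.98.182.187, prefix = /24
Host bits = 32 - 24 = 8
Network last octet = 187 AND mask = 0
Host part size = 2^8 - 1 = 255
Broadcast last octet = 0 OR 255 = 255

255


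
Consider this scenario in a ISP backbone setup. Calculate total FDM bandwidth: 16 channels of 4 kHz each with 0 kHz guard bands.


Given: 16 channels, 4 kHz each, guard = 0 kHz
Channel bandwidth = 16 * 4 = 64 kHz
Guard bands = 15 gaps * 0 kHz = 0 kHz
Total = 64 + 0 = 64 kHz

64


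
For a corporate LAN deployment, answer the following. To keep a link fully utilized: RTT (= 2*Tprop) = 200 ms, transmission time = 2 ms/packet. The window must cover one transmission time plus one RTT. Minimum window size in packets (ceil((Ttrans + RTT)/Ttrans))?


Given: Ttrans = 2 ms, RTT = 200 ms (= 2 * Tprop, Tprop = 100 ms)
Time until first ACK returns = Ttrans + RTT = 2 + 200 = 202 ms
Need W * Ttrans >= Ttrans + RTT  ->  W >= (Ttrans + RTT) / Ttrans
(Ttrans + RTT) / Ttrans = 202 / 2 = 101
W_min = ceil(101) = 101

101


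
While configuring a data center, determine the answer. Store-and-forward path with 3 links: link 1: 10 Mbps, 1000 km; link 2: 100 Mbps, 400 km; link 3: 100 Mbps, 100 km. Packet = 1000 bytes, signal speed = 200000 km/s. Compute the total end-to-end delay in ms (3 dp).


Packet = 1000 bytes = 8000 bits. Store-and-forward: sum (t_trans + t_prop) per link.
Link 1: t_trans = 8000/(10*10^6) s = 0.8000 ms; t_prop = 1000/200000 s = 5.0000 ms; subtotal = 5.8000 ms
Link 2: t_trans = 8000/(100*10^6) s = 0.0800 ms; t_prop = 400/200000 s = 2.0000 ms; subtotal = 2.0800 ms
Link 3: t_trans = 8000/(100*10^6) s = 0.0800 ms; t_prop = 100/200000 s = 0.5000 ms; subtotal = 0.5800 ms
End-to-end = 5.8000 + 2.0800 + 0.5800 = 8.4600 ms -> 8.460 ms (3 dp)

8.460


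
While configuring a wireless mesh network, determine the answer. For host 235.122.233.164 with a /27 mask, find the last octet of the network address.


Given: IP = 235.122.233.164, prefix = /27
Subnet mask = 255.255.255.224
Last octet of IP: 164
Last octet of mask: 224
Network last octet = 164 AND 224 = 160

160


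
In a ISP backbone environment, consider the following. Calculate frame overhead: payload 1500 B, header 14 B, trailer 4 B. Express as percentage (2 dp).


Given: payload = 1500 B, header = 14 B, trailer = 4 B
Overhead bytes = header + trailer = 14 + 4 = 18
Total frame = payload + overhead = 1500 + 18 = 1518
Overhead % = 18 / 1518 * 100 = 1.1858% -> 1.19% (2 dp)

1.19


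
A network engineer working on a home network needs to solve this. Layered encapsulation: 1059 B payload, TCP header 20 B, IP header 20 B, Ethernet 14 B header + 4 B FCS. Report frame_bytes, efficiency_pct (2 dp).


TCP segment = 1059 + 20 = 1079 B
IP packet = 1079 + 20 = 1099 B
Ethernet frame = 1099 + 14 + 4 = 1117 B
Efficiency = app / frame = 1059 / 1117 = 0.948075 = 94.8075% -> 94.81% (2 dp)

1117, 94.81


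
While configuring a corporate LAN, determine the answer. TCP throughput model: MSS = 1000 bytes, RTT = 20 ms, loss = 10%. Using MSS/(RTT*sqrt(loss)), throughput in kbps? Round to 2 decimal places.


Given: MSS = 1000 bytes, RTT = 20 ms, loss = 10%
RTT in seconds = 20 / 1000 = 0.02
Loss rate = 10% = 0.1
sqrt(loss) = sqrt(0.1) = 0.316227766017
Throughput (bytes/s) = 1000 / (0.02 * 0.316227766017) = 158113.8830
Throughput (kbps) = 158113.8830 * 8 / 1000 = 1264.911064 -> 1264.91 kbps (2 dp)

1264.91


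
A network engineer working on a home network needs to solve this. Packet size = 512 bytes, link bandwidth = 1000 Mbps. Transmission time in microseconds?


Given: packet = 512 bytes, bandwidth = 1000 Mbps
Packet in bits = 512 * 8 = 4096 bits
Bandwidth = 1000 * 10^6 = 1000000000 bps
Time = 4096 / 1000000000 seconds
Time in us = 4096 * 10^6 / 1000000000 = 4.096

4.096


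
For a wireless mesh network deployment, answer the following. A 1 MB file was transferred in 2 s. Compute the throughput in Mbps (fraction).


Given: file = 1 MB, time = 2 s
File in Mb = 1 * 8 = 8 Mb
Throughput = 8 / 2 Mbps
Throughput = 4 Mbps

4


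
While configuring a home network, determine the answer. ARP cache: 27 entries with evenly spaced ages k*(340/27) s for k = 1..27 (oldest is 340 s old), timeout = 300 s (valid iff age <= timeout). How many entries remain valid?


Ages are k * 340/27 s for k = 1..27 (spacing = 12.5926 s).
Entry k is valid iff k * 340/27 <= 300 iff k <= 27 * 300 / 340 = 23.8235
n_valid = floor(23.8235) = 23
(n_stale = 27 - 23 = 4)

23


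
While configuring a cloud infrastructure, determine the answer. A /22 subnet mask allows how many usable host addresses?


Given: subnet mask /22
Host bits = 32 - 22 = 10
Total addresses = 2^10 = 1024
Usable hosts = 1024 - 2 (network + broadcast) = 1022

1022


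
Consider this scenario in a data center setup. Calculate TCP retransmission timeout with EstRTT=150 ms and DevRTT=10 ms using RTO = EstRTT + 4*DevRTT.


Given: EstRTT = 150 ms, DevRTT = 10 ms
Timeout = EstRTT + 4 * DevRTT
4 * DevRTT = 4 * 10 = 40
Timeout = 150 + 40 = 190 ms

190


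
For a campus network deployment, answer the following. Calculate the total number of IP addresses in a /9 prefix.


Given: CIDR prefix /9
Host bits = 32 - 9 = 23
Total addresses = 2^23 = 8388608

8388608


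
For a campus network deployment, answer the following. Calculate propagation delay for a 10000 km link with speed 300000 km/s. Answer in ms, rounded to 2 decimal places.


Given: distance = 10000 km, speed = 300000 km/s
Delay = distance / speed = 10000 / 300000 seconds
Delay in ms = 10000 * 1000 / 300000
Delay = 33.3333 ms
Rounded to 2 dp = 33.33 ms

33.33


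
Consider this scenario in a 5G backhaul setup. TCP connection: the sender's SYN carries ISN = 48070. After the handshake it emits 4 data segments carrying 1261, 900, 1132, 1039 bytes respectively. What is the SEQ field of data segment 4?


The SYN occupies sequence number ISN = 48070, so the first data byte is ISN + 1 = 48071.
SEQ of data segment i = (ISN + 1) + sum of payload sizes of segments 1..i-1.
Segment 1: SEQ = 48071, payload = 1261 bytes
Segment 2: SEQ = 49332, payload = 900 bytes
Segment 3: SEQ = 50232, payload = 1132 bytes
Segment 4: SEQ = 51364, payload = 1039 bytes
SEQ of segment 4 = 48071 + 1261 + 900 + 1132 = 51364

51364


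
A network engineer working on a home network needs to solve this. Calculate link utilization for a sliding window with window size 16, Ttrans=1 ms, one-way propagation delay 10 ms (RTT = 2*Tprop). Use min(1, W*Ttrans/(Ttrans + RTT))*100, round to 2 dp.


Given: W = 16, Ttrans = 1 ms, RTT = 20 ms (= 2 * Tprop, Tprop = 10 ms)
Cycle time = Ttrans + RTT = 1 + 20 = 21 ms (first packet sent until its ACK returns)
W * Ttrans = 16 * 1 = 16 ms of sending per cycle
W * Ttrans / (Ttrans + RTT) = 16 / 21 = 0.761905
U = min(1, 0.761905) = 0.761905
U% = 76.19%

76.19


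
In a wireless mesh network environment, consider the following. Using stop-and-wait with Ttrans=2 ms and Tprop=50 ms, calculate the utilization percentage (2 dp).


Given: Ttrans = 2 ms, Tprop = 50 ms
RTT = 2 * Tprop = 2 * 50 = 100 ms
U = Ttrans / (Ttrans + RTT)
U = 2 / (2 + 100)
U = 2 / 102 = 0.019608
U% = 1.96%

1.96


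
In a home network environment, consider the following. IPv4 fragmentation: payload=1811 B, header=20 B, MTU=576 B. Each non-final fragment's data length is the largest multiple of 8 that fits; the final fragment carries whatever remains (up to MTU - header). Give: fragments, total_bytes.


Max data per non-final fragment = floor((MTU - header)/8)*8 = floor((576 - 20)/8)*8 = floor(556/8)*8 = 552 B
Final fragment needs no 8-byte alignment: it can carry up to MTU - header = 556 B
Non-final fragments needed = ceil((payload - 556) / 552) = ceil(1255/552) = ceil(2.2736) = 3
Number of fragments = 3 + 1 = 4
Fragment sizes (data): 3 * 552 B + 155 B (last, 155 <= 556 OK)
Total bytes sent = payload + n_frags * header = 1811 + 4*20 = 1811 + 80 = 1891 B

4, 1891


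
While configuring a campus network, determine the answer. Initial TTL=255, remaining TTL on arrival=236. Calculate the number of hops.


Given: initial TTL = 255, received TTL = 236
Hops = initial TTL - received TTL
Hops = 255 - 236 = 19

19


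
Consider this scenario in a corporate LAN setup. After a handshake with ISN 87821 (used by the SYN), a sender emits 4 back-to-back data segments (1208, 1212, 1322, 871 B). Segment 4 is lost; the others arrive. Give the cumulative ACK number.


SYN uses sequence number 87821; first data byte = ISN + 1 = 87822.
Segment 1: SEQ = 87822, len = 1208 B, covers [87822, 89029]
Segment 2: SEQ = 89030, len = 1212 B, covers [89030, 90241]
Segment 3: SEQ = 90242, len = 1322 B, covers [90242, 91563]
Segment 4: SEQ = 91564, len = 871 B, covers [91564, 92434] [LOST]
In-order data received: bytes [87822, 91563] (segments 1..3).
Segment 4 missing -> gap begins at byte 91564.
Cumulative ACK = next expected in-order byte = 87822 + 1208 + 1212 + 1322 = 91564

91564


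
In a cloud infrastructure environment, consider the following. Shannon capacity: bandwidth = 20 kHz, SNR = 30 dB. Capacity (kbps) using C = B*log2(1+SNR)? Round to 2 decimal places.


Given: B = 20 kHz, SNR = 30 dB
SNR linear = 10^(30/10) = 1000
1 + SNR = 1001
log2(1001) = 9.9672262588
C = 20 * 1000 * 9.9672262588 = 199344.5252 bps
C = 199.344525 kbps -> 199.34 kbps (2 dp)

199.34


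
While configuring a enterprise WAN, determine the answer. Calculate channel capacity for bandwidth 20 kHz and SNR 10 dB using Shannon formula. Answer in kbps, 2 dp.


Given: B = 20 kHz, SNR = 10 dB
SNR linear = 10^(10/10) = 10
1 + SNR = 11
log2(11) = 3.4594316186
C = 20 * 1000 * 3.4594316186 = 69188.6324 bps
C = 69.188632 kbps -> 69.19 kbps (2 dp)

69.19


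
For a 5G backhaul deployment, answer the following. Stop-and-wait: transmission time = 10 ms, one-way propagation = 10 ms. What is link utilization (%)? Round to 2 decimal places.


Given: Ttrans = 10 ms, Tprop = 10 ms
RTT = 2 * Tprop = 2 * 10 = 20 ms
U = Ttrans / (Ttrans + RTT)
U = 10 / (10 + 20)
U = 10 / 30 = 0.333333
U% = 33.33%

33.33


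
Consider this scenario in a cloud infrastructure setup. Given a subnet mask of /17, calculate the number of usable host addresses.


Given: subnet mask /17
Host bits = 32 - 17 = 15
Total addresses = 2^15 = 32768
Usable hosts = 32768 - 2 (network + broadcast) = 32766

32766


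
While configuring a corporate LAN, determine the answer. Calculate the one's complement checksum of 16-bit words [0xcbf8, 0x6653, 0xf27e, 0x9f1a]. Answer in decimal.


Given words: [0xcbf8, 0x6653, 0xf27e, 0x9f1a]
Step 1: Sum all words
Raw sum = 52216 + 26195 + 62078 + 40730 = 181219
Step 2: Fold carry: (50147 + 2) = 50149
One's complement = ~50149 & 0xFFFF = 15386

15386


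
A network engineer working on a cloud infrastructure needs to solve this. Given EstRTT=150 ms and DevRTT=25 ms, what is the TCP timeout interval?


Given: EstRTT = 150 ms, DevRTT = 25 ms
Timeout = EstRTT + 4 * DevRTT
4 * DevRTT = 4 * 25 = 100
Timeout = 150 + 100 = 250 ms

250


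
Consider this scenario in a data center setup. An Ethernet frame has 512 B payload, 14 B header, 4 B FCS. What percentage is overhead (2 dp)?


Given: payload = 512 B, header = 14 B, trailer = 4 B
Overhead bytes = header + trailer = 14 + 4 = 18
Total frame = payload + overhead = 512 + 18 = 530
Overhead % = 18 / 530 * 100 = 3.3962% -> 3.40% (2 dp)

3.40


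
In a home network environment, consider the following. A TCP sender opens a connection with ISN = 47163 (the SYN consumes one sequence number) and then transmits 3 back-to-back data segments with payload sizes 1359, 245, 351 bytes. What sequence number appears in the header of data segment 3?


The SYN occupies sequence number ISN = 47163, so the first data byte is ISN + 1 = 47164.
SEQ of data segment i = (ISN + 1) + sum of payload sizes of segments 1..i-1.
Segment 1: SEQ = 47164, payload = 1359 bytes
Segment 2: SEQ = 48523, payload = 245 bytes
Segment 3: SEQ = 48768, payload = 351 bytes
SEQ of segment 3 = 47164 + 1359 + 245 = 48768

48768


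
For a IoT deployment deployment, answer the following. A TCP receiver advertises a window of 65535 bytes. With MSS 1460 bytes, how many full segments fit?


Given: RWND = 65535 bytes, MSS = 1460 bytes
Full segments = floor(RWND / MSS)
Full segments = floor(65535 / 1460)
Full segments = floor(44.887) = 44

44


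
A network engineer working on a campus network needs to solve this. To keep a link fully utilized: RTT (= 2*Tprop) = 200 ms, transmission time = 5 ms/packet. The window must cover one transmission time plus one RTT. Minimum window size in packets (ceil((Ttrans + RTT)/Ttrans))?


Given: Ttrans = 5 ms, RTT = 200 ms (= 2 * Tprop, Tprop = 100 ms)
Time until first ACK returns = Ttrans + RTT = 5 + 200 = 205 ms
Need W * Ttrans >= Ttrans + RTT  ->  W >= (Ttrans + RTT) / Ttrans
(Ttrans + RTT) / Ttrans = 205 / 5 = 41
W_min = ceil(41) = 41

41


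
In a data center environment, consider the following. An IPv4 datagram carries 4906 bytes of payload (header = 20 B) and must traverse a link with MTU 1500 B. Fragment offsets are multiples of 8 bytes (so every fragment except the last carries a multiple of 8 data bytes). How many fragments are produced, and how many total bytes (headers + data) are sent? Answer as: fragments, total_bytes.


Max data per non-final fragment = floor((MTU - header)/8)*8 = floor((1500 - 20)/8)*8 = floor(1480/8)*8 = 1480 B
Final fragment needs no 8-byte alignment: it can carry up to MTU - header = 1480 B
Non-final fragments needed = ceil((payload - 1480) / 1480) = ceil(3426/1480) = ceil(2.3149) = 3
Number of fragments = 3 + 1 = 4
Fragment sizes (data): 3 * 1480 B + 466 B (last, 466 <= 1480 OK)
Total bytes sent = payload + n_frags * header = 4906 + 4*20 = 4906 + 80 = 4986 B

4, 4986


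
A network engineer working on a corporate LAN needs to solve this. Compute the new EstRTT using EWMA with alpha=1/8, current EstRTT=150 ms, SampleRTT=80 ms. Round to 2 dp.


Given: EstRTT = 150 ms, SampleRTT = 80 ms, alpha = 1/8
New EstRTT = (1 - alpha) * EstRTT + alpha * SampleRTT
(7/8) * 150 = 131.25
(1/8) * 80 = 10
New EstRTT = 131.25 + 10 = 141.25 ms -> 141.25 ms (2 dp)

141.25


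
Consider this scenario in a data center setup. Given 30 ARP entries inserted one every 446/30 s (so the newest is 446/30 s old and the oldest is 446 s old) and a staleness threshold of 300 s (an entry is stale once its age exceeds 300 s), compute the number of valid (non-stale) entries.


Ages are k * 446/30 s for k = 1..30 (spacing = 14.8667 s).
Entry k is valid iff k * 446/30 <= 300 iff k <= 30 * 300 / 446 = 20.1794
n_valid = floor(20.1794) = 20
(n_stale = 30 - 20 = 10)

20


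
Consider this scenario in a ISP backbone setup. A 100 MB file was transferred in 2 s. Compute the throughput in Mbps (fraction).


Given: file = 100 MB, time = 2 s
File in Mb = 100 * 8 = 800 Mb
Throughput = 800 / 2 Mbps
Throughput = 400 Mbps

400


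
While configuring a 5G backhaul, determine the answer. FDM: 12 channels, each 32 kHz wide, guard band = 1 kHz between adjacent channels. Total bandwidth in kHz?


Given: 12 channels, 32 kHz each, guard = 1 kHz
Channel bandwidth = 12 * 32 = 384 kHz
Guard bands = 11 gaps * 1 kHz = 11 kHz
Total = 384 + 11 = 395 kHz

395


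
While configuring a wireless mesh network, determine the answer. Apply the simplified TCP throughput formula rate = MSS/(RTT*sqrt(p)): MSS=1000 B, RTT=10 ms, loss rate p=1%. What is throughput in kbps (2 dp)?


Given: MSS = 1000 bytes, RTT = 10 ms, loss = 1%
RTT in seconds = 10 / 1000 = 0.01
Loss rate = 1% = 0.01
sqrt(loss) = sqrt(0.01) = 0.1
Throughput (bytes/s) = 1000 / (0.01 * 0.1) = 1000000.0000
Throughput (kbps) = 1000000.0000 * 8 / 1000 = 8000.000000 -> 8000.00 kbps (2 dp)

8000.00


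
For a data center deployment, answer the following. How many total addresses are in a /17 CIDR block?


Given: CIDR prefix /17
Host bits = 32 - 17 = 15
Total addresses = 2^15 = 32768

32768


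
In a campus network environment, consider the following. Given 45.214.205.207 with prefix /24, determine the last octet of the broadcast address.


Given: IP = 45.214.205.207, prefix = /24
Host bits = 32 - 24 = 8
Network last octet = 207 AND mask = 0
Host part size = 2^8 - 1 = 255
Broadcast last octet = 0 OR 255 = 255

255


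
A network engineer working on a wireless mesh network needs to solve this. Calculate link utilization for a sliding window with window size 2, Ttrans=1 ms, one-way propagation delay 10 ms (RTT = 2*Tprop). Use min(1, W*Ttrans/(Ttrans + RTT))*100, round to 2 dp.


Given: W = 2, Ttrans = 1 ms, RTT = 20 ms (= 2 * Tprop, Tprop = 10 ms)
Cycle time = Ttrans + RTT = 1 + 20 = 21 ms (first packet sent until its ACK returns)
W * Ttrans = 2 * 1 = 2 ms of sending per cycle
W * Ttrans / (Ttrans + RTT) = 2 / 21 = 0.095238
U = min(1, 0.095238) = 0.095238
U% = 9.52%

9.52


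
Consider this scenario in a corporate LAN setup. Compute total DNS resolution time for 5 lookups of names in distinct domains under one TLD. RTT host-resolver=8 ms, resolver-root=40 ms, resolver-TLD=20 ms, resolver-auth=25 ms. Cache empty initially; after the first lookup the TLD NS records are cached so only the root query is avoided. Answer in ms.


Lookup 1 (cold cache): local + root + TLD + auth = 8 + 40 + 20 + 25 = 93 ms
Lookups 2..5 (TLD NS cached -> skip root; new domain -> still ask TLD and auth): local + TLD + auth = 8 + 20 + 25 = 53 ms each
Remaining 4 lookups: 4 * 53 = 212 ms
Total = 93 + 212 = 305 ms

305


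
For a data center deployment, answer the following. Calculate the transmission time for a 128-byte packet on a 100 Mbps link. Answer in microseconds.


Given: packet = 128 bytes, bandwidth = 100 Mbps
Packet in bits = 128 * 8 = 1024 bits
Bandwidth = 100 * 10^6 = 100000000 bps
Time = 1024 / 100000000 seconds
Time in us = 1024 * 10^6 / 100000000 = 10.24

10.24


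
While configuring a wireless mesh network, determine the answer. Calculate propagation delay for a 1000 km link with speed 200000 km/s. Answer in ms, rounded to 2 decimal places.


Given: distance = 1000 km, speed = 200000 km/s
Delay = distance / speed = 1000 / 200000 seconds
Delay in ms = 1000 * 1000 / 200000
Delay = 5.0000 ms
Rounded to 2 dp = 5.00 ms

5.00


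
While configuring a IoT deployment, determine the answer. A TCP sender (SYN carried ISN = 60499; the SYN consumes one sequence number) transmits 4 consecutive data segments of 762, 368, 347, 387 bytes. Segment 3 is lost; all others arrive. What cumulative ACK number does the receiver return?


SYN uses sequence number 60499; first data byte = ISN + 1 = 60500.
Segment 1: SEQ = 60500, len = 762 B, covers [60500, 61261]
Segment 2: SEQ = 61262, len = 368 B, covers [61262, 61629]
Segment 3: SEQ = 61630, len = 347 B, covers [61630, 61976] [LOST]
Segment 4: SEQ = 61977, len = 387 B, covers [61977, 62363]
In-order data received: bytes [60500, 61629] (segments 1..2).
Segment 3 missing -> gap begins at byte 61630; later segments buffered out of order.
Cumulative ACK = next expected in-order byte = 60500 + 762 + 368 = 61630

61630


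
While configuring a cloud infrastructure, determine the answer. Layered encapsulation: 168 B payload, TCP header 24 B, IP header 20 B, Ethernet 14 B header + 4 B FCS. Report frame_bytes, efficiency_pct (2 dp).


TCP segment = 168 + 24 = 192 B
IP packet = 192 + 20 = 212 B
Ethernet frame = 212 + 14 + 4 = 230 B
Efficiency = app / frame = 168 / 230 = 0.730435 = 73.0435% -> 73.04% (2 dp)

230, 73.04


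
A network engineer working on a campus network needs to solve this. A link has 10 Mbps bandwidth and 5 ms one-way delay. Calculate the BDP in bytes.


Given: bandwidth = 10 Mbps, delay = 5 ms
BDP in bits = 10 * 10^6 * 5 / 1000
BDP in bits = 50000
BDP in bytes = 50000 / 8 = 6250

6250


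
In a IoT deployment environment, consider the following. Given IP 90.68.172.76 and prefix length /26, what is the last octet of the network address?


Given: IP = 90.68.172.76, prefix = /26
Subnet mask = 255.255.255.192
Last octet of IP: 76
Last octet of mask: 192
Network last octet = 76 AND 192 = 64

64


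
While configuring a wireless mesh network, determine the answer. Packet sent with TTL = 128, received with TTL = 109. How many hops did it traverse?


Given: initial TTL = 128, received TTL = 109
Hops = initial TTL - received TTL
Hops = 128 - 109 = 19

19


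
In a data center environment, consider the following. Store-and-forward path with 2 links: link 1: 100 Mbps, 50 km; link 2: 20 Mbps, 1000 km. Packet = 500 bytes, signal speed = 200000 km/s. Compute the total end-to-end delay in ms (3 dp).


Packet = 500 bytes = 4000 bits. Store-and-forward: sum (t_trans + t_prop) per link.
Link 1: t_trans = 4000/(100*10^6) s = 0.0400 ms; t_prop = 50/200000 s = 0.2500 ms; subtotal = 0.2900 ms
Link 2: t_trans = 4000/(20*10^6) s = 0.2000 ms; t_prop = 1000/200000 s = 5.0000 ms; subtotal = 5.2000 ms
End-to-end = 0.2900 + 5.2000 = 5.4900 ms -> 5.490 ms (3 dp)

5.490


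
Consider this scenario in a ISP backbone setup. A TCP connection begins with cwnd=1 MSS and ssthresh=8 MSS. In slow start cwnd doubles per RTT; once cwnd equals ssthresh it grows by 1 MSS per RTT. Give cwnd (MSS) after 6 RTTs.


RTT 0: cwnd = 1 MSS (initial)
RTT 1: cwnd = 2 MSS (slow start, doubled)
RTT 2: cwnd = 4 MSS (slow start, doubled)
RTT 3: cwnd = 8 MSS (slow start, doubled)
RTT 4: cwnd = 9 MSS (congestion avoidance, +1)
RTT 5: cwnd = 10 MSS (congestion avoidance, +1)
RTT 6: cwnd = 11 MSS (congestion avoidance, +1)

11


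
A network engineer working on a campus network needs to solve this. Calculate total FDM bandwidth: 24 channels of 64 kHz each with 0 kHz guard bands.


Given: 24 channels, 64 kHz each, guard = 0 kHz
Channel bandwidth = 24 * 64 = 1536 kHz
Guard bands = 23 gaps * 0 kHz = 0 kHz
Total = 1536 + 0 = 1536 kHz

1536


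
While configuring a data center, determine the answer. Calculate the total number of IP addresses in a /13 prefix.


Given: CIDR prefix /13
Host bits = 32 - 13 = 19
Total addresses = 2^19 = 524288

524288


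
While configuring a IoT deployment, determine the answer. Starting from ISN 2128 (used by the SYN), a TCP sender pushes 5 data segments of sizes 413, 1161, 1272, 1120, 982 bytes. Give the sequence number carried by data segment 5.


The SYN occupies sequence number ISN = 2128, so the first data byte is ISN + 1 = 2129.
SEQ of data segment i = (ISN + 1) + sum of payload sizes of segments 1..i-1.
Segment 1: SEQ = 2129, payload = 413 bytes
Segment 2: SEQ = 2542, payload = 1161 bytes
Segment 3: SEQ = 3703, payload = 1272 bytes
Segment 4: SEQ = 4975, payload = 1120 bytes
Segment 5: SEQ = 6095, payload = 982 bytes
SEQ of segment 5 = 2129 + 413 + 1161 + 1272 + 1120 = 6095

6095


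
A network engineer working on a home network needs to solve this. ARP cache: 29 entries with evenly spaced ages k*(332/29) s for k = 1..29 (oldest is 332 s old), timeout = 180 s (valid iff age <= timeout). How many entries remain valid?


Ages are k * 332/29 s for k = 1..29 (spacing = 11.4483 s).
Entry k is valid iff k * 332/29 <= 180 iff k <= 29 * 180 / 332 = 15.7229
n_valid = floor(15.7229) = 15
(n_stale = 29 - 15 = 14)

15


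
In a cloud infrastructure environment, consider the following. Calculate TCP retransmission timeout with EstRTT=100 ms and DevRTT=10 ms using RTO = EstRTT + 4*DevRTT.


Given: EstRTT = 100 ms, DevRTT = 10 ms
Timeout = EstRTT + 4 * DevRTT
4 * DevRTT = 4 * 10 = 40
Timeout = 100 + 40 = 140 ms

140


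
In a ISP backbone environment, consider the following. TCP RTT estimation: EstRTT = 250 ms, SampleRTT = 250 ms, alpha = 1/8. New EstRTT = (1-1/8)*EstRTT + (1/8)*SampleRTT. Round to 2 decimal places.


Given: EstRTT = 250 ms, SampleRTT = 250 ms, alpha = 1/8
New EstRTT = (1 - alpha) * EstRTT + alpha * SampleRTT
(7/8) * 250 = 218.75
(1/8) * 250 = 31.25
New EstRTT = 218.75 + 31.25 = 250 ms -> 250.00 ms (2 dp)

250.00


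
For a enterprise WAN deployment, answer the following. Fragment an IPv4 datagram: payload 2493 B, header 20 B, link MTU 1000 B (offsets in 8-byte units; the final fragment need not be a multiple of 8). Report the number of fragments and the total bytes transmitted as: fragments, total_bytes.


Max data per non-final fragment = floor((MTU - header)/8)*8 = floor((1000 - 20)/8)*8 = floor(980/8)*8 = 976 B
Final fragment needs no 8-byte alignment: it can carry up to MTU - header = 980 B
Non-final fragments needed = ceil((payload - 980) / 976) = ceil(1513/976) = ceil(1.5502) = 2
Number of fragments = 2 + 1 = 3
Fragment sizes (data): 2 * 976 B + 541 B (last, 541 <= 980 OK)
Total bytes sent = payload + n_frags * header = 2493 + 3*20 = 2493 + 60 = 2553 B

3, 2553


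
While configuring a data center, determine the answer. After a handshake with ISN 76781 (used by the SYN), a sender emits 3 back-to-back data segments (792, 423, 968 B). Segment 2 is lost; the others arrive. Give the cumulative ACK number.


SYN uses sequence number 76781; first data byte = ISN + 1 = 76782.
Segment 1: SEQ = 76782, len = 792 B, covers [76782, 77573]
Segment 2: SEQ = 77574, len = 423 B, covers [77574, 77996] [LOST]
Segment 3: SEQ = 77997, len = 968 B, covers [77997, 78964]
In-order data received: bytes [76782, 77573] (segments 1..1).
Segment 2 missing -> gap begins at byte 77574; later segments buffered out of order.
Cumulative ACK = next expected in-order byte = 76782 + 792 = 77574

77574


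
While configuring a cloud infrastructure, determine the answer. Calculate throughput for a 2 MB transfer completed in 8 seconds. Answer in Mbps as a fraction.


Given: file = 2 MB, time = 8 s
File in Mb = 2 * 8 = 16 Mb
Throughput = 16 / 8 Mbps
Throughput = 2 Mbps

2


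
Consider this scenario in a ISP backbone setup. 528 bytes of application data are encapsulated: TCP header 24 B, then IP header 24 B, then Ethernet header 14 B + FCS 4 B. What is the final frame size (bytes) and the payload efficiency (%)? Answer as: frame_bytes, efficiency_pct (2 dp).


TCP segment = 528 + 24 = 552 B
IP packet = 552 + 24 = 576 B
Ethernet frame = 576 + 14 + 4 = 594 B
Efficiency = app / frame = 528 / 594 = 0.888889 = 88.8889% -> 88.89% (2 dp)

594, 88.89


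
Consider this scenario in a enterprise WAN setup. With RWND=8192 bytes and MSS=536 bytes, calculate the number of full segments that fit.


Given: RWND = 8192 bytes, MSS = 536 bytes
Full segments = floor(RWND / MSS)
Full segments = floor(8192 / 536)
Full segments = floor(15.2836) = 15

15


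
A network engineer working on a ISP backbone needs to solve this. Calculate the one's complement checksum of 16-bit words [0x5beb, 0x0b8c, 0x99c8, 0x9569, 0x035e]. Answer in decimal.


Given words: [0x5beb, 0x0b8c, 0x99c8, 0x9569, 0x035e]
Step 1: Sum all words
Raw sum = 23531 + 2956 + 39368 + 38249 + 862 = 104966
Step 2: Fold carry: (39430 + 1) = 39431
One's complement = ~39431 & 0xFFFF = 26104

26104


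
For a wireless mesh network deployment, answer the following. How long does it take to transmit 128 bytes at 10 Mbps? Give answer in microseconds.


Given: packet = 128 bytes, bandwidth = 10 Mbps
Packet in bits = 128 * 8 = 1024 bits
Bandwidth = 10 * 10^6 = 10000000 bps
Time = 1024 / 10000000 seconds
Time in us = 1024 * 10^6 / 10000000 = 102.4

102.4


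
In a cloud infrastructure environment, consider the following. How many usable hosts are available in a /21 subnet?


Given: subnet mask /21
Host bits = 32 - 21 = 11
Total addresses = 2^11 = 2048
Usable hosts = 2048 - 2 (network + broadcast) = 2046

2046


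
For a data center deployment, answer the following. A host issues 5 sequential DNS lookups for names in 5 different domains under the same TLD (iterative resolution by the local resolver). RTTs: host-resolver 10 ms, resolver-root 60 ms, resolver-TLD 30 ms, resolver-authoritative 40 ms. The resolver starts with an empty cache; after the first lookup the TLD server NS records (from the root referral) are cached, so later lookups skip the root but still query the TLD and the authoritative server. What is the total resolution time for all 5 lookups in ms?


Lookup 1 (cold cache): local + root + TLD + auth = 10 + 60 + 30 + 40 = 140 ms
Lookups 2..5 (TLD NS cached -> skip root; new domain -> still ask TLD and auth): local + TLD + auth = 10 + 30 + 40 = 80 ms each
Remaining 4 lookups: 4 * 80 = 320 ms
Total = 140 + 320 = 460 ms

460
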